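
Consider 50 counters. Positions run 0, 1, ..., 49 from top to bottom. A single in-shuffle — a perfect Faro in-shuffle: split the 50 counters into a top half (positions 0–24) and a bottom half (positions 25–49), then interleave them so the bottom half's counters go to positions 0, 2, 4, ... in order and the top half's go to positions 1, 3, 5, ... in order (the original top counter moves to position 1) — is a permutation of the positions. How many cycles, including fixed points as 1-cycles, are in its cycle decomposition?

7

Trace each unvisited position around until it returns:
(0 1 3 7 15 31 12 25) (2 5 11 23 47 44 38 26) (4 9 19 39 28 6 13 27) (8 17 35 20 41 32 14 29) (10 21 43 36 22 45 40 30) (16 33) (18 37 24 49 48 46 42 34)
7 cycles in total.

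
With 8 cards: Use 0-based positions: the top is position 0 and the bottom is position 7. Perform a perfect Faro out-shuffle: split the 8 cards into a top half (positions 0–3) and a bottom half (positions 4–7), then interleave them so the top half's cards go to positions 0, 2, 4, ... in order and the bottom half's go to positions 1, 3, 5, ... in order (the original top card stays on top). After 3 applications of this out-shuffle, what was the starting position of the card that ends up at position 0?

Work backwards from position 0, undoing one out-shuffle at a time:
0 ← 0 ← 0 ← 0
So the card now at position 0 started at position 0.

0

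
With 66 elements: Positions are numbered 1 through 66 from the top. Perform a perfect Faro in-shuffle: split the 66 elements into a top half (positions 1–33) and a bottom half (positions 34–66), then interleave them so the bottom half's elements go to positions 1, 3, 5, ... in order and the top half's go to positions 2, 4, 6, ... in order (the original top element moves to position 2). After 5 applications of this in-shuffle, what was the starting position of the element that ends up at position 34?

22

Work backwards from position 34, undoing one in-shuffle at a time:
34 ← 17 ← 42 ← 21 ← 44 ← 22
So the element now at position 34 started at position 22.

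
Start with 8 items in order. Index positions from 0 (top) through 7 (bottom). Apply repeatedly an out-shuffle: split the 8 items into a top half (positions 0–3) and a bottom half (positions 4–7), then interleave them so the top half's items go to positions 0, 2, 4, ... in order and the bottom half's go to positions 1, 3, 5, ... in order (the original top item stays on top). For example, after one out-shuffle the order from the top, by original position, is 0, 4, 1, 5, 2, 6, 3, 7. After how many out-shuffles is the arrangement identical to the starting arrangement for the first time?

The out-shuffle permutes the 8 positions with cycle lengths [1, 1, 3, 3].
Every item is home exactly when every cycle has completed a whole number of laps, i.e. after lcm(1, 3) = 3 out-shuffles.

3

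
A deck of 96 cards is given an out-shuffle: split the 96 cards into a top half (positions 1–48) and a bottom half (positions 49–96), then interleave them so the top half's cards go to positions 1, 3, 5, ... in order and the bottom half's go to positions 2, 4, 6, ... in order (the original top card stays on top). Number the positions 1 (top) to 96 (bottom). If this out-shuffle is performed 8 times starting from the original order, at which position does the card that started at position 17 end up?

Track the card's position through each out-shuffle:
17 → 33 → 65 → 34 → 67 → 38 → 75 → 54 → 12

12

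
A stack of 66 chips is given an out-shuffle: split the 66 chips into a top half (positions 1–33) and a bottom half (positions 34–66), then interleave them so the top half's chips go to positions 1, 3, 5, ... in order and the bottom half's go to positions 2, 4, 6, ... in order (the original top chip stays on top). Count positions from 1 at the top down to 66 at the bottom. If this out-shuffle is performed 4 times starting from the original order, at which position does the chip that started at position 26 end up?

11

Track the chip's position through each out-shuffle:
26 → 51 → 36 → 6 → 11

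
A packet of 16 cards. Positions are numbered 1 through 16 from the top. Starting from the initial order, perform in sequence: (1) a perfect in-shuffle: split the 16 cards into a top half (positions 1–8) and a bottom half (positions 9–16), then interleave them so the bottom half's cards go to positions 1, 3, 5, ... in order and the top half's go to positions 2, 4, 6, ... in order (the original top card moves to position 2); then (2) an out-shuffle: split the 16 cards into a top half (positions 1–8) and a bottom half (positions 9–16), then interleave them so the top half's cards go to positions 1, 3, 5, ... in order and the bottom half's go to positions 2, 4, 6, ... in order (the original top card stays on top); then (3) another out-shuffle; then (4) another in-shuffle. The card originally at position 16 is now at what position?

7

Track the card from position 16 forward through each operation:
  after op 1 (in-shuffle): 16 → 15
  after op 2 (out-shuffle): 15 → 14
  after op 3 (out-shuffle): 14 → 12
  after op 4 (in-shuffle): 12 → 7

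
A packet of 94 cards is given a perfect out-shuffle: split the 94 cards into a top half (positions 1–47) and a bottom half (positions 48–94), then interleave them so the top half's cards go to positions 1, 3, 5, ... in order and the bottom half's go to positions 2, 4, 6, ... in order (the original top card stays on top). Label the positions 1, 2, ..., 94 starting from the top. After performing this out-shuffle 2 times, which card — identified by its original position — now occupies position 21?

6

Work backwards from position 21, undoing one out-shuffle at a time:
21 ← 11 ← 6
So the card now at position 21 started at position 6.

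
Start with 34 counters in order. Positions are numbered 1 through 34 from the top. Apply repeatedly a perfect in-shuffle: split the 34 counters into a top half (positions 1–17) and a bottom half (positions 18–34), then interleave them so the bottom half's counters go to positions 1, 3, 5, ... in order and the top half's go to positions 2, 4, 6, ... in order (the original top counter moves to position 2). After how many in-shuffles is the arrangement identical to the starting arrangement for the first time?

The in-shuffle permutes the 34 positions with cycle lengths [3, 3, 4, 12, 12].
Every counter is home exactly when every cycle has completed a whole number of laps, i.e. after lcm(3, 4, 12) = 12 in-shuffles.

12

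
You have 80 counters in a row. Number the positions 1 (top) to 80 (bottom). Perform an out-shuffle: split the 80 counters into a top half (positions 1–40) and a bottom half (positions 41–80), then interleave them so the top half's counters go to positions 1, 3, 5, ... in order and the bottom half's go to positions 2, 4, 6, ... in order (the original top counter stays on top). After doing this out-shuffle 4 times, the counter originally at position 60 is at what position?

76

Track the counter's position through each out-shuffle:
60 → 40 → 79 → 78 → 76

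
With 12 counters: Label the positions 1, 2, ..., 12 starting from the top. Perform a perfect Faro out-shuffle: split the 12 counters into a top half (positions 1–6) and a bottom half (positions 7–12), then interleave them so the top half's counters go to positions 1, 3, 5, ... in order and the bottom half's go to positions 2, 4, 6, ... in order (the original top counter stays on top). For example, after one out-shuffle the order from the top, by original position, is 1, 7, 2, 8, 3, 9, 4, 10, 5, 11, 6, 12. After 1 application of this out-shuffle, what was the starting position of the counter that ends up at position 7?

Work backwards from position 7, undoing one out-shuffle at a time:
7 ← 4
So the counter now at position 7 started at position 4.

4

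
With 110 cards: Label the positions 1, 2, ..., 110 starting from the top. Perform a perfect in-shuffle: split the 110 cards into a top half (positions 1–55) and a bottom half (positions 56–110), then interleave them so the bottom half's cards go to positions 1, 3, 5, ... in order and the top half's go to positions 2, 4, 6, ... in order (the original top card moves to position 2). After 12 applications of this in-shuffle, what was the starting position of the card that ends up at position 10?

100

Work backwards from position 10, undoing one in-shuffle at a time:
10 ← 5 ← 58 ← 29 ← 70 ← 35 ← 73 ← 92 ← 46 ← 23 ← 67 ← 89 ← 100
So the card now at position 10 started at position 100.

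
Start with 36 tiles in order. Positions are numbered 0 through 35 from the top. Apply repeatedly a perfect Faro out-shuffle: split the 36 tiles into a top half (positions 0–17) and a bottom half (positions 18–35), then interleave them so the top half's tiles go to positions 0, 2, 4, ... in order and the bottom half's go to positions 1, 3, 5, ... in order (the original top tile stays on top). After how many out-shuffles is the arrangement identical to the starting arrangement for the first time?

12

The out-shuffle permutes the 36 positions with cycle lengths [1, 1, 3, 3, 4, 12, 12].
Every tile is home exactly when every cycle has completed a whole number of laps, i.e. after lcm(1, 3, 4, 12) = 12 out-shuffles.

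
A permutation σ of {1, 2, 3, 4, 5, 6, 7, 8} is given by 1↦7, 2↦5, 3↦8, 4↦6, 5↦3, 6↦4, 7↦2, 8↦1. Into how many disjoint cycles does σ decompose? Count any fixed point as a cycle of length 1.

Cycle decomposition: (1 7 2 5 3 8) (4 6).
2 cycles.

2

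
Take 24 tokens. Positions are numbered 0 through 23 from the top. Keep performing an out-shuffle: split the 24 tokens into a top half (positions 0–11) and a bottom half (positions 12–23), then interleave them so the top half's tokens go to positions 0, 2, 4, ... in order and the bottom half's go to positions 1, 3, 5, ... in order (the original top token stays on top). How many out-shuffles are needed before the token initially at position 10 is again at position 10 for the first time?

Follow position 10 under repeated out-shuffles:
10 → 20 → 17 → 11 → 22 → 21 → 19 → 15 → 7 → 14 → 5 → 10
It first returns after 11 out-shuffles.

11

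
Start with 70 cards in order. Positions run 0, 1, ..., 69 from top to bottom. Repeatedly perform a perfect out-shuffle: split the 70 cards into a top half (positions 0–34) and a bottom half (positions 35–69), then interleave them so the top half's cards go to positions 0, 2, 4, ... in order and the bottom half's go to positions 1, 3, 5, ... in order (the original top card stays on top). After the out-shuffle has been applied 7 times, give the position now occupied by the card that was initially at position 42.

Track the card's position through each out-shuffle:
42 → 15 → 30 → 60 → 51 → 33 → 66 → 63

63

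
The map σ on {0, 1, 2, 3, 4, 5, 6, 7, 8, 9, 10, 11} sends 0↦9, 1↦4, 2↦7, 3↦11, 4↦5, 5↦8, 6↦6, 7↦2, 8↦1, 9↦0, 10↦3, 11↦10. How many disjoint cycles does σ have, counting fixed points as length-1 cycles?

Cycle decomposition: (0 9) (1 4 5 8) (2 7) (3 11 10) (6).
5 cycles.

5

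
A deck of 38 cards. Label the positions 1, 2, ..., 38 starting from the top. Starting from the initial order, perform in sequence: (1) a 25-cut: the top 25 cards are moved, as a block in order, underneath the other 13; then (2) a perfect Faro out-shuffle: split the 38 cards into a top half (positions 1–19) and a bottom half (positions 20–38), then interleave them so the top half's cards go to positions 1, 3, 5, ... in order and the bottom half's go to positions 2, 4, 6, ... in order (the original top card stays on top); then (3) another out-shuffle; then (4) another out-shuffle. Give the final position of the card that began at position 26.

Track the card from position 26 forward through each operation:
  after op 1 (cut 25): 26 → 1
  after op 2 (out-shuffle): 1 → 1
  after op 3 (out-shuffle): 1 → 1
  after op 4 (out-shuffle): 1 → 1

1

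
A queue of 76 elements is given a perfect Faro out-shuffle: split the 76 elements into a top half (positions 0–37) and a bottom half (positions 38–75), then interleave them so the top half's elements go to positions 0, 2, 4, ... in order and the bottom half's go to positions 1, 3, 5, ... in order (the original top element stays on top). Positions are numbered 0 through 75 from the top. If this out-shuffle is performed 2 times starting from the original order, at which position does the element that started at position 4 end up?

16

Track the element's position through each out-shuffle:
4 → 8 → 16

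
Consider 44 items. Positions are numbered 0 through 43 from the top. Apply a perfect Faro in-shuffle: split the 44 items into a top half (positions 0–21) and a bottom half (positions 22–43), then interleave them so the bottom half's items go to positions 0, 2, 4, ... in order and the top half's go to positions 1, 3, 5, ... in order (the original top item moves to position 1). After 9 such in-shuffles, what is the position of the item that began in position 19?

24

Track the item's position through each in-shuffle:
19 → 39 → 34 → 24 → 4 → 9 → 19 → 39 → 34 → 24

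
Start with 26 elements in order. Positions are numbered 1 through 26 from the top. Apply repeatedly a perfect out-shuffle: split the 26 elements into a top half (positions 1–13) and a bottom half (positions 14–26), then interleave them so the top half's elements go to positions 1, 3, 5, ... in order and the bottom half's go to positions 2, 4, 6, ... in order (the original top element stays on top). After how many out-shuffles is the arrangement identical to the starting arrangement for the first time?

20

The out-shuffle permutes the 26 positions with cycle lengths [1, 1, 4, 20].
Every element is home exactly when every cycle has completed a whole number of laps, i.e. after lcm(1, 4, 20) = 20 out-shuffles.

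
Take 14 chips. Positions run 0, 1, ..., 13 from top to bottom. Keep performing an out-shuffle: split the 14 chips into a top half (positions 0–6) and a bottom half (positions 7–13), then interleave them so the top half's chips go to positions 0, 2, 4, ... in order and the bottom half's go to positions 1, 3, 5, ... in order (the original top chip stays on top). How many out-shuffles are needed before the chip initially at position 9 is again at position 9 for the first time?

Follow position 9 under repeated out-shuffles:
9 → 5 → 10 → 7 → 1 → 2 → 4 → 8 → 3 → 6 → 12 → 11 → 9
It first returns after 12 out-shuffles.

12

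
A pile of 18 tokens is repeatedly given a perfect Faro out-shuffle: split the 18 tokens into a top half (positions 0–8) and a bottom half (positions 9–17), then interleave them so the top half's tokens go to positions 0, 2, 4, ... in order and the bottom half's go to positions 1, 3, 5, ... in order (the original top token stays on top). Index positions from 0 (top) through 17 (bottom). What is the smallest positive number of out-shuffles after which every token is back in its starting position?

The out-shuffle permutes the 18 positions with cycle lengths [1, 1, 8, 8].
Every token is home exactly when every cycle has completed a whole number of laps, i.e. after lcm(1, 8) = 8 out-shuffles.

8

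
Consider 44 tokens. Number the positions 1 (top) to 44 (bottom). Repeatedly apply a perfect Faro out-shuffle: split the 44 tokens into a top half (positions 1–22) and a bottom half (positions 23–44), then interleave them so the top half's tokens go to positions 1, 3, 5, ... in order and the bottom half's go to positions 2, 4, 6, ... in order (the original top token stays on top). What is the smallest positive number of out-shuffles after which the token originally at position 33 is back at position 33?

14

Follow position 33 under repeated out-shuffles:
33 → 22 → 43 → 42 → 40 → 36 → 28 → 12 → 23 → 2 → 3 → 5 → 9 → 17 → 33
It first returns after 14 out-shuffles.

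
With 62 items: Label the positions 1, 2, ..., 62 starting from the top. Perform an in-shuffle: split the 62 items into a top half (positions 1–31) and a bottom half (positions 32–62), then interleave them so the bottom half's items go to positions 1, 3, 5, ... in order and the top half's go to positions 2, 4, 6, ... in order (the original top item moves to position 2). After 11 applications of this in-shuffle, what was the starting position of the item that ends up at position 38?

Work backwards from position 38, undoing one in-shuffle at a time:
38 ← 19 ← 41 ← 52 ← 26 ← 13 ← 38 ← 19 ← 41 ← 52 ← 26 ← 13
So the item now at position 38 started at position 13.

13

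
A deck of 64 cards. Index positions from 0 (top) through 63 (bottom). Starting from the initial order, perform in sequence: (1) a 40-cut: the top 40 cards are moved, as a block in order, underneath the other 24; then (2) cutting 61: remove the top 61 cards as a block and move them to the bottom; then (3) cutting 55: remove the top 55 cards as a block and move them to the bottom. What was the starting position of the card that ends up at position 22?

Undo the operations in reverse order, starting from position 22:
  undo op 3 (cut 55): 22 ← 13
  undo op 2 (cut 61): 13 ← 10
  undo op 1 (cut 40): 10 ← 50
So the card at position 22 came from original position 50.

50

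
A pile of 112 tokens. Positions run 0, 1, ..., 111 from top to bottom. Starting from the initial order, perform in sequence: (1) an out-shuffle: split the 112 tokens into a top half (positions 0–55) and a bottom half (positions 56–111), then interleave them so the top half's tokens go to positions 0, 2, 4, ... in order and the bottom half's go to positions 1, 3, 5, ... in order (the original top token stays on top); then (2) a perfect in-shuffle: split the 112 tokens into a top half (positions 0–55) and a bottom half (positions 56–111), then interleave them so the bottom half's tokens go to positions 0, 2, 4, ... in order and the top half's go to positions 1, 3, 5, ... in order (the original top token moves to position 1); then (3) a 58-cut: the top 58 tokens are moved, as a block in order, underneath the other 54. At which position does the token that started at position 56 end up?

Track the token from position 56 forward through each operation:
  after op 1 (out-shuffle): 56 → 1
  after op 2 (in-shuffle): 1 → 3
  after op 3 (cut 58): 3 → 57

57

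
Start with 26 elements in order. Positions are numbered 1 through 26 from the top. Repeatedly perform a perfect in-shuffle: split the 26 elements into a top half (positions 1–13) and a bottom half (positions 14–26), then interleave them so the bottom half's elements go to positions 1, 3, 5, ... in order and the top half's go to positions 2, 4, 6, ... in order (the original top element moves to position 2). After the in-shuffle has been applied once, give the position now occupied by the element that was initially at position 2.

Track the element's position through each in-shuffle:
2 → 4

4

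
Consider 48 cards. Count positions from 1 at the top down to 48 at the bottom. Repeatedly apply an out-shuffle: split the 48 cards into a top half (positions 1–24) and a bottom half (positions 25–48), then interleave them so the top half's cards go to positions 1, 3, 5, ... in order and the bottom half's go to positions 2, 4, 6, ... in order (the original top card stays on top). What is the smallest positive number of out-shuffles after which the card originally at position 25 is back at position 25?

23

Follow position 25 under repeated out-shuffles:
25 → 2 → 3 → 5 → 9 → 17 → 33 → 18 → ... → 25 (length 23)
It first returns after 23 out-shuffles.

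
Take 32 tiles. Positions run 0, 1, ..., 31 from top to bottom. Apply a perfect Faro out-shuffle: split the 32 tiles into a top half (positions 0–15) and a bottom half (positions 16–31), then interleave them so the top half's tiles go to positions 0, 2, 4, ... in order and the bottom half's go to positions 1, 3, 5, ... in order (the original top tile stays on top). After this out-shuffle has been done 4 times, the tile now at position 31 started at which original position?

Work backwards from position 31, undoing one out-shuffle at a time:
31 ← 31 ← 31 ← 31 ← 31
So the tile now at position 31 started at position 31.

31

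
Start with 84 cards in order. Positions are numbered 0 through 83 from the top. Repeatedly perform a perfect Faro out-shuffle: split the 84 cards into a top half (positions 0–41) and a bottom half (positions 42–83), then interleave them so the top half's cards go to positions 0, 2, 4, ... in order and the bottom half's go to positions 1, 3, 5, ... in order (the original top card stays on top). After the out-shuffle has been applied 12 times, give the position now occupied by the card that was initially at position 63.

Track the card's position through each out-shuffle:
63 → 43 → 3 → 6 → 12 → 24 → 48 → 13 → 26 → 52 → 21 → 42 → 1

1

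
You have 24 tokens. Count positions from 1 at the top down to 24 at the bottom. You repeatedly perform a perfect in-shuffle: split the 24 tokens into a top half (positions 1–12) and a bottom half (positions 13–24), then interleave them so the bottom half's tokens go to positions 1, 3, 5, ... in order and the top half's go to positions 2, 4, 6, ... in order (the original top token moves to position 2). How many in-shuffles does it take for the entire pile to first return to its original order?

20

The in-shuffle permutes the 24 positions with cycle lengths [4, 20].
Every token is home exactly when every cycle has completed a whole number of laps, i.e. after lcm(4, 20) = 20 in-shuffles.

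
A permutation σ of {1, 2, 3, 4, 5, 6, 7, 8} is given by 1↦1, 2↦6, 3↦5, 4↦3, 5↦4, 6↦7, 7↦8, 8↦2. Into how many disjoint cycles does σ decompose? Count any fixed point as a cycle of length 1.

Cycle decomposition: (1) (2 6 7 8) (3 5 4).
3 cycles.

3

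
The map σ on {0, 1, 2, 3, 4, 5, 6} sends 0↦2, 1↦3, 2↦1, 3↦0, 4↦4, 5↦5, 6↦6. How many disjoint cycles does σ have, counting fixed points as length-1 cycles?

4

Cycle decomposition: (0 2 1 3) (4) (5) (6).
4 cycles.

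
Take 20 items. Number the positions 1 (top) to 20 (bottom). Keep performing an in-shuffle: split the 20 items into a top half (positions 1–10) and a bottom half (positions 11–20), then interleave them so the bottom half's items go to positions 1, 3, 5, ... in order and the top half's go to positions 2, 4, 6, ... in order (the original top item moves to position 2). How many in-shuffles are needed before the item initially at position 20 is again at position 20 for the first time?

Follow position 20 under repeated in-shuffles:
20 → 19 → 17 → 13 → 5 → 10 → 20
It first returns after 6 in-shuffles.

6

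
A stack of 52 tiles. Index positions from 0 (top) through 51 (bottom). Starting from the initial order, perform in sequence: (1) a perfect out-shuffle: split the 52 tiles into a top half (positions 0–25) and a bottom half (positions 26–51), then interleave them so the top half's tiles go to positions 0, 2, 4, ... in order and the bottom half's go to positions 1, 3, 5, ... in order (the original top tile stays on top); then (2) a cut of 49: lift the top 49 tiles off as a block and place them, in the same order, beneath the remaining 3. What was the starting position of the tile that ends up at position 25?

Undo the operations in reverse order, starting from position 25:
  undo op 2 (cut 49): 25 ← 22
  undo op 1 (out-shuffle, from top half): 22 ← 11
So the tile at position 25 came from original position 11.

11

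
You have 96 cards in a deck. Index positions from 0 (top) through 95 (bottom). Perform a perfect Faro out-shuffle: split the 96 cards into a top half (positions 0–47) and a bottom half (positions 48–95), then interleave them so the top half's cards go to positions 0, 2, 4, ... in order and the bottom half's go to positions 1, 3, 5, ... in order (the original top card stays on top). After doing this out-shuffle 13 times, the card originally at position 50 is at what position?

Track position through each out-shuffle: 50 → 5 → 10 → 20 → 40 → ... (continuing for 13 shuffles total) → 55.

55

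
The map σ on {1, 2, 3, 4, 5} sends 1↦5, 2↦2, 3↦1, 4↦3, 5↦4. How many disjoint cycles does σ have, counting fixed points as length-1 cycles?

Cycle decomposition: (1 5 4 3) (2).
2 cycles.

2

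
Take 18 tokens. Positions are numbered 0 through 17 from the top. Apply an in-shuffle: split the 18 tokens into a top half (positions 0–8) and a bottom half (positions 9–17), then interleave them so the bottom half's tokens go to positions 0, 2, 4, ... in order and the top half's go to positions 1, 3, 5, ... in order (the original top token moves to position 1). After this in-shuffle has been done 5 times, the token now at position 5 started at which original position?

17

Work backwards from position 5, undoing one in-shuffle at a time:
5 ← 2 ← 10 ← 14 ← 16 ← 17
So the token now at position 5 started at position 17.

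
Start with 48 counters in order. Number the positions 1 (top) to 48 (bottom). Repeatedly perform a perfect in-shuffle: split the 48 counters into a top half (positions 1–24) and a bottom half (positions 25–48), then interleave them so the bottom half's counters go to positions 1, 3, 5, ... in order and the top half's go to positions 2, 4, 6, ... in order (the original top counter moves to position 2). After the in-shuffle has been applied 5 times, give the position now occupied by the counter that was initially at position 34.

Track the counter's position through each in-shuffle:
34 → 19 → 38 → 27 → 5 → 10

10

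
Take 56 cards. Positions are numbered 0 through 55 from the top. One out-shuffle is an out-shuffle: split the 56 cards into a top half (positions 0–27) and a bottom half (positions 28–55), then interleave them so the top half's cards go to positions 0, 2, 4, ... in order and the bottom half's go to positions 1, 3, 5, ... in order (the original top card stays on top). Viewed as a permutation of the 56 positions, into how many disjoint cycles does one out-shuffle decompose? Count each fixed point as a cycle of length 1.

6

Trace each unvisited position around until it returns:
(0) (1 2 4 8 16 32 ... len 20) (3 6 12 24 48 41 ... len 20) (5 10 20 40 25 50 45 35 15 30) (11 22 44 33) (55)
6 cycles in total.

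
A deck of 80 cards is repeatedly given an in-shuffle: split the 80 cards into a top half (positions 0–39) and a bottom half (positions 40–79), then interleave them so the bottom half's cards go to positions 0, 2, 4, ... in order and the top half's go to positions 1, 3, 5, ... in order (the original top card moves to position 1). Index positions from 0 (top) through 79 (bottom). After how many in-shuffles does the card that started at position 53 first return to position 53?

Follow position 53 under repeated in-shuffles:
53 → 26 → 53
It first returns after 2 in-shuffles.

2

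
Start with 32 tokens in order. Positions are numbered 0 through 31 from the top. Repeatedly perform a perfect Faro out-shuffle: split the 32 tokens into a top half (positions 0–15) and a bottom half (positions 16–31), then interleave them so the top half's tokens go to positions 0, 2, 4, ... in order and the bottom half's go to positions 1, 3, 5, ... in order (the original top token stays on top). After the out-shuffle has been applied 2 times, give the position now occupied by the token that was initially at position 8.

Track the token's position through each out-shuffle:
8 → 16 → 1

1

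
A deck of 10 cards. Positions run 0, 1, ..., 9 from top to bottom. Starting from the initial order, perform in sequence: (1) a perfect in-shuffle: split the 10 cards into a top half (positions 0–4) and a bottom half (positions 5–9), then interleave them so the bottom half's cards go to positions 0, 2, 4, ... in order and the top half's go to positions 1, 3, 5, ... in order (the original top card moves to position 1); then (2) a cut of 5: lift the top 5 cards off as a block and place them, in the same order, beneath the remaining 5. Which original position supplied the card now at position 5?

Undo the operations in reverse order, starting from position 5:
  undo op 2 (cut 5): 5 ← 0
  undo op 1 (in-shuffle, from bottom half): 0 ← 5
So the card at position 5 came from original position 5.

5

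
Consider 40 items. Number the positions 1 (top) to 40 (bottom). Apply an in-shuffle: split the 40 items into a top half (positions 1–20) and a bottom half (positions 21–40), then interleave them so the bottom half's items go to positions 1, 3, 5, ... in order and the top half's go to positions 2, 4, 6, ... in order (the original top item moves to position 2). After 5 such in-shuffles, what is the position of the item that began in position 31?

Track the item's position through each in-shuffle:
31 → 21 → 1 → 2 → 4 → 8

8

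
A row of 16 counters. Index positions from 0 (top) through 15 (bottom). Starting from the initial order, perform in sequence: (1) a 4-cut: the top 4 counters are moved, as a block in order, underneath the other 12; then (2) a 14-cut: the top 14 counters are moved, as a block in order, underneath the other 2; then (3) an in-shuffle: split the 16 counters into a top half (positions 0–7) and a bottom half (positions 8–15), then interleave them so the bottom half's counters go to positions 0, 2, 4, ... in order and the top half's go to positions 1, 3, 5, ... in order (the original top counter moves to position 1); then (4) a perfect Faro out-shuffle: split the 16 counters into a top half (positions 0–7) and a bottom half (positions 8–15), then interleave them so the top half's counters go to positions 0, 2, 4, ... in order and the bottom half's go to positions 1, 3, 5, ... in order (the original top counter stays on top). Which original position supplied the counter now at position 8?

12

Undo the operations in reverse order, starting from position 8:
  undo op 4 (out-shuffle, from top half): 8 ← 4
  undo op 3 (in-shuffle, from bottom half): 4 ← 10
  undo op 2 (cut 14): 10 ← 8
  undo op 1 (cut 4): 8 ← 12
So the counter at position 8 came from original position 12.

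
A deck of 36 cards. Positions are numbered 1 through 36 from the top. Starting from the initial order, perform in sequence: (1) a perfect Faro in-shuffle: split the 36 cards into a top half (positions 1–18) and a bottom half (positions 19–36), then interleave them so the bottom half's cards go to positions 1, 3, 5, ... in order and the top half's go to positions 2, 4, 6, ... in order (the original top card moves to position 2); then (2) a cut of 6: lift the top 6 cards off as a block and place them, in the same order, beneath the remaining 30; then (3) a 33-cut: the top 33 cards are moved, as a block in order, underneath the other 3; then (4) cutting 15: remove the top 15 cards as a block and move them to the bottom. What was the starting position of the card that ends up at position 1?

Undo the operations in reverse order, starting from position 1:
  undo op 4 (cut 15): 1 ← 16
  undo op 3 (cut 33): 16 ← 13
  undo op 2 (cut 6): 13 ← 19
  undo op 1 (in-shuffle, from bottom half): 19 ← 28
So the card at position 1 came from original position 28.

28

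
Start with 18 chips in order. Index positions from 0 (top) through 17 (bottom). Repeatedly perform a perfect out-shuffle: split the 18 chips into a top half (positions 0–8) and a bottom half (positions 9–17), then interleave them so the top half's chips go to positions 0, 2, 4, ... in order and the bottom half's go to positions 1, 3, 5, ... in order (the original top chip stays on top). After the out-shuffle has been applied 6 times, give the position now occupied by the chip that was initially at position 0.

0

Position 0 is a fixed point of every out-shuffle, so the chip never moves.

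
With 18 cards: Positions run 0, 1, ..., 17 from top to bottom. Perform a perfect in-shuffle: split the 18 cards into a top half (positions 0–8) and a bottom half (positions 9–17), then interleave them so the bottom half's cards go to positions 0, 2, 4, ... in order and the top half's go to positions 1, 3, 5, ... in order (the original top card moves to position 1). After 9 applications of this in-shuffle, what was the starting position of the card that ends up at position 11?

6

Work backwards from position 11, undoing one in-shuffle at a time:
11 ← 5 ← 2 ← 10 ← 14 ← 16 ← 17 ← 8 ← 13 ← 6
So the card now at position 11 started at position 6.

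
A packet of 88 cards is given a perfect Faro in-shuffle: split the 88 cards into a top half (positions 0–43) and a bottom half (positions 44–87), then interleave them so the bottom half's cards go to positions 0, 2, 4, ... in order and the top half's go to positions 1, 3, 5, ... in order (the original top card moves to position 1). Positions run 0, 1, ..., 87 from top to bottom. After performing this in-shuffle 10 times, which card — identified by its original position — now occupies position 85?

82

Work backwards from position 85, undoing one in-shuffle at a time:
85 ← 42 ← 65 ← 32 ← 60 ← 74 ← 81 ← 40 ← 64 ← 76 ← 82
So the card now at position 85 started at position 82.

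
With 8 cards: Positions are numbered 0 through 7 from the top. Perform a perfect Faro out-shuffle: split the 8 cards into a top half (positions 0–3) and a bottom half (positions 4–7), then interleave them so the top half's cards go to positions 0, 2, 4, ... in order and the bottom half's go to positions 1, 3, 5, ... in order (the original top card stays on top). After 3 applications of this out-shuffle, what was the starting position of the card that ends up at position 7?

Work backwards from position 7, undoing one out-shuffle at a time:
7 ← 7 ← 7 ← 7
So the card now at position 7 started at position 7.

7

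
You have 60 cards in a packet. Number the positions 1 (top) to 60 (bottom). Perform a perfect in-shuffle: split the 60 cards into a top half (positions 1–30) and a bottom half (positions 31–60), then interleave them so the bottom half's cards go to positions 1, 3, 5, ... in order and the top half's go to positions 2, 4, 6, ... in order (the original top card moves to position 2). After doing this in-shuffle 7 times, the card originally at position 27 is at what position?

40

Track the card's position through each in-shuffle:
27 → 54 → 47 → 33 → 5 → 10 → 20 → 40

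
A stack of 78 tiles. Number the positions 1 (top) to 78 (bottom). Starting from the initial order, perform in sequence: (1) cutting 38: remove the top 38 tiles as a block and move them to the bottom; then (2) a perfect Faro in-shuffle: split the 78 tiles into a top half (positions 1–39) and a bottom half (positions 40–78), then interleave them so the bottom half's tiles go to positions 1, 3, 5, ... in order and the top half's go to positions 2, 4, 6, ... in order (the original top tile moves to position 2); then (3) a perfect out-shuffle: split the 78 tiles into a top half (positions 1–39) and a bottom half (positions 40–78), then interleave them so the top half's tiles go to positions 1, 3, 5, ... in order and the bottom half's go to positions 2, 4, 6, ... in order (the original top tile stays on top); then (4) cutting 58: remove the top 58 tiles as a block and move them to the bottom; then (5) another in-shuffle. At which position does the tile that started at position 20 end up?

48

Track the tile from position 20 forward through each operation:
  after op 1 (cut 38): 20 → 60
  after op 2 (in-shuffle): 60 → 41
  after op 3 (out-shuffle): 41 → 4
  after op 4 (cut 58): 4 → 24
  after op 5 (in-shuffle): 24 → 48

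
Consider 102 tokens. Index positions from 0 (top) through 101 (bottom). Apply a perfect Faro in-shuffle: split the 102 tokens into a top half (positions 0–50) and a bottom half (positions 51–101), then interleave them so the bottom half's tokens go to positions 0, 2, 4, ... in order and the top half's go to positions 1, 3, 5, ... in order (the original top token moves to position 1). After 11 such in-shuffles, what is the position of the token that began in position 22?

32

Track the token's position through each in-shuffle:
22 → 45 → 91 → 80 → 58 → 14 → 29 → 59 → 16 → 33 → 67 → 32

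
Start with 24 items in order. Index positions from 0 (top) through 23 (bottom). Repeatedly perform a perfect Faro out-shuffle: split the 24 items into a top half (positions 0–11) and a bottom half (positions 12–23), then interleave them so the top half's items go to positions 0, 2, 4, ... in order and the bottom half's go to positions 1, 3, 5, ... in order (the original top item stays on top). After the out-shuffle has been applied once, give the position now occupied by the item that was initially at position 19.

Track the item's position through each out-shuffle:
19 → 15

15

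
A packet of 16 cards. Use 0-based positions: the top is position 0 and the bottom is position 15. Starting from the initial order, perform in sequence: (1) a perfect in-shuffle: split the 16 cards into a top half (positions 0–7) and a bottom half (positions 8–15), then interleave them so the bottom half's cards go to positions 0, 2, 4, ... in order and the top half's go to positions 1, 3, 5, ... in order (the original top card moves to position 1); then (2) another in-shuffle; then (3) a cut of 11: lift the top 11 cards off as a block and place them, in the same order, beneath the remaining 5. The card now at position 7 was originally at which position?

Undo the operations in reverse order, starting from position 7:
  undo op 3 (cut 11): 7 ← 2
  undo op 2 (in-shuffle, from bottom half): 2 ← 9
  undo op 1 (in-shuffle, from top half): 9 ← 4
So the card at position 7 came from original position 4.

4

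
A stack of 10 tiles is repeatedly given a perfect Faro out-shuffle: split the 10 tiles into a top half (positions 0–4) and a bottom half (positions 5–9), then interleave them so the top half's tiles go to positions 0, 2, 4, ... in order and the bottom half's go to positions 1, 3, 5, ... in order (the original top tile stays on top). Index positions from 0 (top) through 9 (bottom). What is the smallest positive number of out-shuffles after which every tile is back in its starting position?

6

The out-shuffle permutes the 10 positions with cycle lengths [1, 1, 2, 6].
Every tile is home exactly when every cycle has completed a whole number of laps, i.e. after lcm(1, 2, 6) = 6 out-shuffles.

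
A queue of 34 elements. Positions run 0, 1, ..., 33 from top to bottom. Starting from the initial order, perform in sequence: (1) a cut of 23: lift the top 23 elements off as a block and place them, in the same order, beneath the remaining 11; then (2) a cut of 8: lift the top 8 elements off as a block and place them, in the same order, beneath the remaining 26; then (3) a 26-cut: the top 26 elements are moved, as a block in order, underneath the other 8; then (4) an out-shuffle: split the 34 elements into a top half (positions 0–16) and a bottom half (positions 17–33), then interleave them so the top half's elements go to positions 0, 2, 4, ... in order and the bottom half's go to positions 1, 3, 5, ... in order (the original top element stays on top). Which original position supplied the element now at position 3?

Undo the operations in reverse order, starting from position 3:
  undo op 4 (out-shuffle, from bottom half): 3 ← 18
  undo op 3 (cut 26): 18 ← 10
  undo op 2 (cut 8): 10 ← 18
  undo op 1 (cut 23): 18 ← 7
So the element at position 3 came from original position 7.

7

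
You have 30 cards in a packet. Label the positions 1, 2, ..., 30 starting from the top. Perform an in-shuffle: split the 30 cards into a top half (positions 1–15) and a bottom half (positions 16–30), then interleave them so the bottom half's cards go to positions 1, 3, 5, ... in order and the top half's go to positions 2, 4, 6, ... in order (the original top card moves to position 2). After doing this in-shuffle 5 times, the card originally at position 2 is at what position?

Track the card's position through each in-shuffle:
2 → 4 → 8 → 16 → 1 → 2

2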